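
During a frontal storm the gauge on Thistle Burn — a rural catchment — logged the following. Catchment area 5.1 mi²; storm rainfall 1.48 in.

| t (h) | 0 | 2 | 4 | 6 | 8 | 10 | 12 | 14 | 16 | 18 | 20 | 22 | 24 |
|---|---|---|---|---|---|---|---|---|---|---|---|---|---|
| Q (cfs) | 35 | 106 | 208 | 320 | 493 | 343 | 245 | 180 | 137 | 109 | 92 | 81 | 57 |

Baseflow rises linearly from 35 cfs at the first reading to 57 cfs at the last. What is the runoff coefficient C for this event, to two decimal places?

ΣQ_DR = 1808 cfs; V = ΣQ_DR·Δt = 1.302 × 10^7 ft³.
Runoff depth d = V / A = 1.099 in.
C = d / P = 1.099 / 1.48 = 0.74.

C ≈ 0.74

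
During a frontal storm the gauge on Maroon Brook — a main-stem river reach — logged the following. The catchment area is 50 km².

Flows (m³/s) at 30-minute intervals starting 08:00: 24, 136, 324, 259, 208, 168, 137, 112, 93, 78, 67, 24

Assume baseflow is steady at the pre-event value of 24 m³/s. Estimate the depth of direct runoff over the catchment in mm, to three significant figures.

Direct runoff: 0.0, 112.0, 300.0, 235.0, 184.0, 144.0, 113.0, 88.0, 69.0, 54.0, 43.0, 0.0 m³/s; ΣQ_DR = 1342 m³/s.
V = ΣQ_DR · Δt = 1342 × 1800 s = 2.416 × 10^6 m³.
Over A = 50 km², depth = V / A = 48.3 mm.

d ≈ 48.3 mm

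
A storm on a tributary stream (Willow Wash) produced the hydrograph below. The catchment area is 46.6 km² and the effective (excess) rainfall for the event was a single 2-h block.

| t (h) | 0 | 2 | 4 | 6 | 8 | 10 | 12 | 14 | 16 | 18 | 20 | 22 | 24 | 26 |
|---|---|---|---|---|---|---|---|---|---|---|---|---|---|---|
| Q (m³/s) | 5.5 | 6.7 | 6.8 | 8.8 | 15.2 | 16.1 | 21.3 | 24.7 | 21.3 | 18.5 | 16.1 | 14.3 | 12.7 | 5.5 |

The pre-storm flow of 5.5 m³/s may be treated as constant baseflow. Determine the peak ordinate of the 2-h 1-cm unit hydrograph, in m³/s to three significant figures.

U_p ≈ 10.7 m³/s

Direct runoff: 0.0, 1.2, 1.3, 3.3, 9.7, 10.6, 15.8, 19.2, 15.8, 13.0, 10.6, 8.8, 7.2, 0.0 m³/s; ΣQ_DR = 116.5 m³/s, peak = 19.2 m³/s.
Runoff depth d = ΣQ_DR·Δt / A = 116.5 × 7200 / (46.6 km²) = 18.00 mm.
The 1-cm UH is the DRH scaled by (10 mm)/d, so U_p = 19.2 × 10/18.00 = 10.7 m³/s.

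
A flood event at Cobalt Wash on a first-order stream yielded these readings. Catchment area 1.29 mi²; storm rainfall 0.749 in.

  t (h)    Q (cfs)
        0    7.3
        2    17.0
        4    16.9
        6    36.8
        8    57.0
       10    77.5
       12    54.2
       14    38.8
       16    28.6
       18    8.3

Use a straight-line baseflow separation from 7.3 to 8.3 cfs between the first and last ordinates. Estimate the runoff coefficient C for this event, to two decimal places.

ΣQ_DR = 264.4 cfs; V = ΣQ_DR·Δt = 1.904 × 10^6 ft³.
Runoff depth d = V / A = 0.6352 in.
C = d / P = 0.6352 / 0.749 = 0.85.

C ≈ 0.85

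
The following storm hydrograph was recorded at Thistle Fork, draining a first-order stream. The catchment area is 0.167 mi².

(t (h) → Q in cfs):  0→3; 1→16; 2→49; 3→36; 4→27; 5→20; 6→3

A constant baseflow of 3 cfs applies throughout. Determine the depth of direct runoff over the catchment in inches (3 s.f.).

d ≈ 1.23 in

Direct runoff: 0.0, 13.0, 46.0, 33.0, 24.0, 17.0, 0.0 cfs; ΣQ_DR = 133.0 cfs.
V = ΣQ_DR · Δt = 133.0 × 3600 s = 4.788 × 10^5 ft³.
Over A = 0.167 mi², depth = V / A = 1.23 in.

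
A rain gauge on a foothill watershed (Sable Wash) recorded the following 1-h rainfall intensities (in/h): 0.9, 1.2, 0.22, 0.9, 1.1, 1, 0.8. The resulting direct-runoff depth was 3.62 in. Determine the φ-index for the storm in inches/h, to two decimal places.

φ ≈ 0.38 in/h

Only the 6 blocks with intensity above φ contribute runoff: 0.9, 1.2, 0.9, 1.1, 1, 0.8 in/h.
Σ(I−φ)·Δt = d  ⇒  (0.9+1.2+0.9+1.1+1+0.8 − 6φ)·1 = 3.62
φ = (5.900 − 3.62/1) / 6 = 0.38 in/h.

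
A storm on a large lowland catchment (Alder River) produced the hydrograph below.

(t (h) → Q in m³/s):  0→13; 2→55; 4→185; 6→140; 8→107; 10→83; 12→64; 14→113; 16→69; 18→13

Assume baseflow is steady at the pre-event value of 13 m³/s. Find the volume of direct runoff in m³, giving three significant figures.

V ≈ 5.13 × 10^6 m³

Direct-runoff ordinates (Q − Q_b): 0.0, 42.0, 172.0, 127.0, 94.0, 70.0, 51.0, 100.0, 56.0, 0.0 m³/s.
ΣQ_DR = 712.0 m³/s.
With Δt = 2 h = 7200 s, V = ΣQ_DR · Δt = 712.0 × 7200 = 5.13 × 10^6 m³.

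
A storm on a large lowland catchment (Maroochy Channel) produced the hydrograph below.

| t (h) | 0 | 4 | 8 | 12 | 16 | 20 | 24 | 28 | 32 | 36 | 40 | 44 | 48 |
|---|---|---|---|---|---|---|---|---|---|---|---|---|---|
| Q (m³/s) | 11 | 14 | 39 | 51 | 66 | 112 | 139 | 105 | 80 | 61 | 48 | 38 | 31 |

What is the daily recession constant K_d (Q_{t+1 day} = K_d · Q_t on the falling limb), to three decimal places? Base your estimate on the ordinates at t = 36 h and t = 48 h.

Between t = 36 h and t = 48 h the flow falls from 61 to 31 m³/s over 3×4 h = 12 h.
Per-interval ratio K = (31/61)^(1/3) = 0.7980; K_d = K^(24/4) = 0.258.

K_d ≈ 0.258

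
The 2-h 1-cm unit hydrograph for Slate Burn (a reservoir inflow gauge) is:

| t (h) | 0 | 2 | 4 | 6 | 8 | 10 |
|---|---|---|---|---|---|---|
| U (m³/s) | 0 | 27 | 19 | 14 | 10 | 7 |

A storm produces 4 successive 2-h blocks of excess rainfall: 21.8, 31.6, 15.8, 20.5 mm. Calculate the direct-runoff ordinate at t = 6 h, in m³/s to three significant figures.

By discrete convolution, Q_j = Σ (P_i / 10 mm) · U_{j−i}.
At t = 6 h (j=3): Q = (21.8/10)·14 + (31.6/10)·19 + (15.8/10)·27 + (20.5/10)·0 = 133 m³/s.

Q ≈ 133 m³/s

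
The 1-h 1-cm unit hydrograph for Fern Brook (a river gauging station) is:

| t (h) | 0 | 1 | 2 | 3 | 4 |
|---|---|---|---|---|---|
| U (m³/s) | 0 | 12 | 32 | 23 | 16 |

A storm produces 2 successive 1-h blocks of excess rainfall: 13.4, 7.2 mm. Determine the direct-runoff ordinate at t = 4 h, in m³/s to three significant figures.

Q ≈ 38.0 m³/s

By discrete convolution, Q_j = Σ (P_i / 10 mm) · U_{j−i}.
At t = 4 h (j=4): Q = (13.4/10)·16 + (7.2/10)·23 = 38.0 m³/s.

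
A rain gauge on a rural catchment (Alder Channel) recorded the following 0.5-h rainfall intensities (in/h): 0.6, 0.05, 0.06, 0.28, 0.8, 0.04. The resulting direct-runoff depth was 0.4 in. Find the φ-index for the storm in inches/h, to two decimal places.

Only the 2 blocks with intensity above φ contribute runoff: 0.6, 0.8 in/h.
Σ(I−φ)·Δt = d  ⇒  (0.6+0.8 − 2φ)·0.5 = 0.4
φ = (1.400 − 0.4/0.5) / 2 = 0.30 in/h.

φ ≈ 0.30 in/h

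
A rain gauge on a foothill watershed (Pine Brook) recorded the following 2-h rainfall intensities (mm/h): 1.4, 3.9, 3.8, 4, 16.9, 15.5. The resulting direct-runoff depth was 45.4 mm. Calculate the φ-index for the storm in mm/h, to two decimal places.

φ ≈ 4.85 mm/h

Only the 2 blocks with intensity above φ contribute runoff: 16.9, 15.5 mm/h.
Σ(I−φ)·Δt = d  ⇒  (16.9+15.5 − 2φ)·2 = 45.4
φ = (32.40 − 45.4/2) / 2 = 4.85 mm/h.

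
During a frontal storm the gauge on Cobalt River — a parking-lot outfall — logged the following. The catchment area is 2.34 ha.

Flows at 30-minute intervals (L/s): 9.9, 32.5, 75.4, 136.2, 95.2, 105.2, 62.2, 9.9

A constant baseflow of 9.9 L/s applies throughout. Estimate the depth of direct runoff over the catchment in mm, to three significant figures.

Direct runoff: 0.0, 22.6, 65.5, 126.3, 85.3, 95.3, 52.3, 0.0 L/s; ΣQ_DR = 447.3 L/s.
V = ΣQ_DR · Δt = 447.3 × 1800 s = 8.051 × 10^5 L.
Over A = 2.34 ha, depth = V / A = 34.4 mm.

d ≈ 34.4 mm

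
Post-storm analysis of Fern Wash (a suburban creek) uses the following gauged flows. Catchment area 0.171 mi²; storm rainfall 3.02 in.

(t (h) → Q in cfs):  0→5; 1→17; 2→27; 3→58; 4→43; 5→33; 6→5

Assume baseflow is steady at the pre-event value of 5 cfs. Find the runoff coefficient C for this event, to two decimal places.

ΣQ_DR = 153.0 cfs; V = ΣQ_DR·Δt = 5.508 × 10^5 ft³.
Runoff depth d = V / A = 1.386 in.
C = d / P = 1.386 / 3.02 = 0.46.

C ≈ 0.46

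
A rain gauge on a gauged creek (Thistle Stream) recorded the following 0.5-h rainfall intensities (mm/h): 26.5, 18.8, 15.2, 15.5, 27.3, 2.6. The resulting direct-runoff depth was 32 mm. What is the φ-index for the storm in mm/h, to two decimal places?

Only the 5 blocks with intensity above φ contribute runoff: 26.5, 18.8, 15.2, 15.5, 27.3 mm/h.
Σ(I−φ)·Δt = d  ⇒  (26.5+18.8+15.2+15.5+27.3 − 5φ)·0.5 = 32
φ = (103.3 − 32/0.5) / 5 = 7.86 mm/h.

φ ≈ 7.86 mm/h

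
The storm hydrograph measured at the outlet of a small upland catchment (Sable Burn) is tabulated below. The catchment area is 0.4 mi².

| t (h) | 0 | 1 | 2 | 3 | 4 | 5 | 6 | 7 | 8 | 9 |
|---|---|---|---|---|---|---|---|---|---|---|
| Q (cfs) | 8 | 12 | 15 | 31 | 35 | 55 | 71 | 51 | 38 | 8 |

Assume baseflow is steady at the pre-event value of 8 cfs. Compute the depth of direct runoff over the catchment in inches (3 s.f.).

d ≈ 0.945 in

Direct runoff: 0.0, 4.0, 7.0, 23.0, 27.0, 47.0, 63.0, 43.0, 30.0, 0.0 cfs; ΣQ_DR = 244.0 cfs.
V = ΣQ_DR · Δt = 244.0 × 3600 s = 8.784 × 10^5 ft³.
Over A = 0.4 mi², depth = V / A = 0.945 in.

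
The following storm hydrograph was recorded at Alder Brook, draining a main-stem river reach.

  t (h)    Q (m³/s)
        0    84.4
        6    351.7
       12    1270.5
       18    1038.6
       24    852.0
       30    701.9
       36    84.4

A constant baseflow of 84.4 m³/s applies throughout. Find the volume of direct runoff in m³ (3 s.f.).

V ≈ 8.19 × 10^7 m³

Direct-runoff ordinates (Q − Q_b): 0.0, 267.3, 1186.1, 954.2, 767.6, 617.5, 0.0 m³/s.
ΣQ_DR = 3793 m³/s.
With Δt = 6 h = 21600 s, V = ΣQ_DR · Δt = 3793 × 21600 = 8.19 × 10^7 m³.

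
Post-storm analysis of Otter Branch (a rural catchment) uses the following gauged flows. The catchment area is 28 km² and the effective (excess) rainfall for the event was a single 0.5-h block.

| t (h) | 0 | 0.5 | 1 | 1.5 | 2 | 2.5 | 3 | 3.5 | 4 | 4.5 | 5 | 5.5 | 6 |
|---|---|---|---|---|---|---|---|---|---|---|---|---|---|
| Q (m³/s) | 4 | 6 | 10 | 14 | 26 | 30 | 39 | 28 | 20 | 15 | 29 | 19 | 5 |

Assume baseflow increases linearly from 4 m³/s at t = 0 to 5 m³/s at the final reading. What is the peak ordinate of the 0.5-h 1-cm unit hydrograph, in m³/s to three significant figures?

Direct runoff: 0.00, 1.92, 5.83, 9.75, 21.67, 25.58, 34.50, 23.42, 15.33, 10.25, 24.17, 14.08, 0.00 m³/s; ΣQ_DR = 186.5 m³/s, peak = 34.50 m³/s.
Runoff depth d = ΣQ_DR·Δt / A = 186.5 × 1800 / (28 km²) = 11.99 mm.
The 1-cm UH is the DRH scaled by (10 mm)/d, so U_p = 34.50 × 10/11.99 = 28.8 m³/s.

U_p ≈ 28.8 m³/s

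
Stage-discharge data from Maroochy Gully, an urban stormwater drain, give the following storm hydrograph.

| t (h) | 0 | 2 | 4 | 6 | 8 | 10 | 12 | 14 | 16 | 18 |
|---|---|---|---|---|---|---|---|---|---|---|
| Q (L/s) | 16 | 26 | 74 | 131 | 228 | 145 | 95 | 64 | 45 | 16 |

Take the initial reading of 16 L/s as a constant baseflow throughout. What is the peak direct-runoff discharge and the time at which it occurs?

Q_p = 212.0 L/s at t = 8 h

Subtracting baseflow gives direct-runoff ordinates: 0.0, 10.0, 58.0, 115.0, 212.0, 129.0, 79.0, 48.0, 29.0, 0.0 L/s.
The maximum is 212.0 L/s, occurring at the reading for t = 8 h.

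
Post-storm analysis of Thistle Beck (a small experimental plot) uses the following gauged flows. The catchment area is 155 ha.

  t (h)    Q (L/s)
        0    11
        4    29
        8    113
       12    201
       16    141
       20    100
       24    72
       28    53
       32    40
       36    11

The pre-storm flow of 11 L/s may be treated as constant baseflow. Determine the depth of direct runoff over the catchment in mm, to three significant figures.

d ≈ 6.14 mm

Direct runoff: 0.0, 18.0, 102.0, 190.0, 130.0, 89.0, 61.0, 42.0, 29.0, 0.0 L/s; ΣQ_DR = 661.0 L/s.
V = ΣQ_DR · Δt = 661.0 × 14400 s = 9.518 × 10^6 L.
Over A = 155 ha, depth = V / A = 6.14 mm.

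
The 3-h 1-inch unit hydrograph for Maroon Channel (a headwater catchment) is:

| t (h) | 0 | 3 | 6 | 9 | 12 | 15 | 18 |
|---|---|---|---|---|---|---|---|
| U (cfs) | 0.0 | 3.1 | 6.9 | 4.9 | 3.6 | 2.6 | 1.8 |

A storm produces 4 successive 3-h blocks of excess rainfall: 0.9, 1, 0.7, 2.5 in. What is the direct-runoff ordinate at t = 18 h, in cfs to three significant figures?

Q ≈ 19.0 cfs

By discrete convolution, Q_j = Σ (P_i / 1 in) · U_{j−i}.
At t = 18 h (j=6): Q = (0.9/1)·1.8 + (1/1)·2.6 + (0.7/1)·3.6 + (2.5/1)·4.9 = 19.0 cfs.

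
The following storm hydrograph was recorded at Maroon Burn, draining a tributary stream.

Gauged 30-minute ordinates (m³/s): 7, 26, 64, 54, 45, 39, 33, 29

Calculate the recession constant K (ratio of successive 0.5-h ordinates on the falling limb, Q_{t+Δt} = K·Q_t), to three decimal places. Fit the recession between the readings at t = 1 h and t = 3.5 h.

Using the recession-limb readings at t = 1 h and t = 3.5 h: Q falls from 64 to 29 m³/s over 5 intervals.
K = (Q₂/Q₁)^(1/5) = (29/64)^(1/5) = 0.854.

K ≈ 0.854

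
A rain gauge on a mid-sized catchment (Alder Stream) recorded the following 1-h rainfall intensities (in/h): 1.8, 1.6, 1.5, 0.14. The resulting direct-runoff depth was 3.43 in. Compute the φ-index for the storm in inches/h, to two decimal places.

φ ≈ 0.49 in/h

Only the 3 blocks with intensity above φ contribute runoff: 1.8, 1.6, 1.5 in/h.
Σ(I−φ)·Δt = d  ⇒  (1.8+1.6+1.5 − 3φ)·1 = 3.43
φ = (4.900 − 3.43/1) / 3 = 0.49 in/h.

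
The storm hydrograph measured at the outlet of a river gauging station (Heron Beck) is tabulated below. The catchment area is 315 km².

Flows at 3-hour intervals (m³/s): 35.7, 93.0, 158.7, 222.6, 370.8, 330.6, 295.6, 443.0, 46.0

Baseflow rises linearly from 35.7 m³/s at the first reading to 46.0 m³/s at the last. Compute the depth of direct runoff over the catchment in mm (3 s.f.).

d ≈ 55.8 mm

Direct runoff: 0.00, 56.01, 120.42, 183.04, 329.95, 288.46, 252.18, 398.29, 0.00 m³/s; ΣQ_DR = 1628 m³/s.
V = ΣQ_DR · Δt = 1628 × 10800 s = 1.759 × 10^7 m³.
Over A = 315 km², depth = V / A = 55.8 mm.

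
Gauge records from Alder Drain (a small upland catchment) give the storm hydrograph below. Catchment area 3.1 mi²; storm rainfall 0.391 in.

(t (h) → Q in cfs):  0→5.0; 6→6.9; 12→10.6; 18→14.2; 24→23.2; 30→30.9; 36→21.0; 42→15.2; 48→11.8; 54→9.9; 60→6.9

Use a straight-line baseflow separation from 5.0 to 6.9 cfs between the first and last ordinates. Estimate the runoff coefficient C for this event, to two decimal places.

C ≈ 0.69

ΣQ_DR = 90.15 cfs; V = ΣQ_DR·Δt = 1.947 × 10^6 ft³.
Runoff depth d = V / A = 0.2704 in.
C = d / P = 0.2704 / 0.391 = 0.69.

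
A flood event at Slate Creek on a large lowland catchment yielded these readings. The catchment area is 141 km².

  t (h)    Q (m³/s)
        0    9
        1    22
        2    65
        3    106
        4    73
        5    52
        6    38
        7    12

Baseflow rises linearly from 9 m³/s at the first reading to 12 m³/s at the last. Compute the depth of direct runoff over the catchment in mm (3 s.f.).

d ≈ 7.48 mm

Direct runoff: 0.00, 12.57, 55.14, 95.71, 62.29, 40.86, 26.43, 0.00 m³/s; ΣQ_DR = 293.0 m³/s.
V = ΣQ_DR · Δt = 293.0 × 3600 s = 1.055 × 10^6 m³.
Over A = 141 km², depth = V / A = 7.48 mm.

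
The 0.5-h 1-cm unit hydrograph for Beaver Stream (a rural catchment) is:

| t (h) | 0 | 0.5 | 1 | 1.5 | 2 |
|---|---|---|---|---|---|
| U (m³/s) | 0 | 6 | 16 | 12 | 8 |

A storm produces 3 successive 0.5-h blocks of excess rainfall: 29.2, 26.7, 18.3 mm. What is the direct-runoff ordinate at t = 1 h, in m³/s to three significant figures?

By discrete convolution, Q_j = Σ (P_i / 10 mm) · U_{j−i}.
At t = 1 h (j=2): Q = (29.2/10)·16 + (26.7/10)·6 + (18.3/10)·0 = 62.7 m³/s.

Q ≈ 62.7 m³/s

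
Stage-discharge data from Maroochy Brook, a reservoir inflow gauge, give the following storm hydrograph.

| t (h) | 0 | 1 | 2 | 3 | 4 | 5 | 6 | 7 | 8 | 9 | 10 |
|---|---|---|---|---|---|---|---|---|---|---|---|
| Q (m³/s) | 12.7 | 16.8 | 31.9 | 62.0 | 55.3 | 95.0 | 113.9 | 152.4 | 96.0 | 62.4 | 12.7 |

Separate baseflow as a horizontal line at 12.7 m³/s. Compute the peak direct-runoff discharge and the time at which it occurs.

Subtracting baseflow gives direct-runoff ordinates: 0.0, 4.1, 19.2, 49.3, 42.6, 82.3, 101.2, 139.7, 83.3, 49.7, 0.0 m³/s.
The maximum is 139.7 m³/s, occurring at the reading for t = 7 h.

Q_p = 139.7 m³/s at t = 7 h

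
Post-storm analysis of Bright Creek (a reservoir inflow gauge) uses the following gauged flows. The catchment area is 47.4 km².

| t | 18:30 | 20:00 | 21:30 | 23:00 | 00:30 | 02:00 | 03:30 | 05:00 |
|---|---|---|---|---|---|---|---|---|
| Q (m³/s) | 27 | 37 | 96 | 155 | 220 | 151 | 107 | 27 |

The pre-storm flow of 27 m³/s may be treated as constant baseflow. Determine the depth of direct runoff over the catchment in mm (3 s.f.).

d ≈ 68.8 mm

Direct runoff: 0.0, 10.0, 69.0, 128.0, 193.0, 124.0, 80.0, 0.0 m³/s; ΣQ_DR = 604.0 m³/s.
V = ΣQ_DR · Δt = 604.0 × 5400 s = 3.262 × 10^6 m³.
Over A = 47.4 km², depth = V / A = 68.8 mm.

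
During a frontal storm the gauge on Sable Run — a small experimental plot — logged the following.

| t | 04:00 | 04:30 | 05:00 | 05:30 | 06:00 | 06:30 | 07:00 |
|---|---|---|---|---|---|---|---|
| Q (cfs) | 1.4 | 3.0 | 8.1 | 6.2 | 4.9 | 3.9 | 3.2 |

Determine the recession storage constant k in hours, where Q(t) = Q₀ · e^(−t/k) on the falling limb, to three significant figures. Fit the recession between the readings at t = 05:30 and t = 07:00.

On the falling limb, Q drops from 6.2 to 3.2 cfs between t = 05:30 and t = 07:00 (Δt = 1.5 h).
k = −Δt / ln(Q₂/Q₁) = −1.5 / ln(3.2/6.2) = 2.27 h.

k ≈ 2.27 h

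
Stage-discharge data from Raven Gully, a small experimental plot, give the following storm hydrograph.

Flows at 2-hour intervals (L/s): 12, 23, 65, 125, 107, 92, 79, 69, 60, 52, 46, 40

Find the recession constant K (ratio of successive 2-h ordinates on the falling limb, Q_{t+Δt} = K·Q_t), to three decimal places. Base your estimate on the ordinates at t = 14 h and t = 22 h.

K ≈ 0.873

Using the recession-limb readings at t = 14 h and t = 22 h: Q falls from 69 to 40 L/s over 4 intervals.
K = (Q₂/Q₁)^(1/4) = (40/69)^(1/4) = 0.873.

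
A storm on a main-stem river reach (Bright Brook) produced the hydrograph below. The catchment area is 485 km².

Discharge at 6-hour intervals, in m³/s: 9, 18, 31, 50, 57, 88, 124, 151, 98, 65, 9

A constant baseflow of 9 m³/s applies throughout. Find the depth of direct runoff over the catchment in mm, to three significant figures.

Direct runoff: 0.0, 9.0, 22.0, 41.0, 48.0, 79.0, 115.0, 142.0, 89.0, 56.0, 0.0 m³/s; ΣQ_DR = 601.0 m³/s.
V = ΣQ_DR · Δt = 601.0 × 21600 s = 1.298 × 10^7 m³.
Over A = 485 km², depth = V / A = 26.8 mm.

d ≈ 26.8 mm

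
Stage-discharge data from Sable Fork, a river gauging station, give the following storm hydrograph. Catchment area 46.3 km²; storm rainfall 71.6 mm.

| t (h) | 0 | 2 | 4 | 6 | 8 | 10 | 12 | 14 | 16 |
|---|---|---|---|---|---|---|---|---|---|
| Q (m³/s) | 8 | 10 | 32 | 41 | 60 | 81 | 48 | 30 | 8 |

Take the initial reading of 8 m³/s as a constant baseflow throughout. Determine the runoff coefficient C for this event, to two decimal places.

ΣQ_DR = 246.0 m³/s; V = ΣQ_DR·Δt = 1.771 × 10^6 m³.
Runoff depth d = V / A = 38.25 mm.
C = d / P = 38.25 / 71.6 = 0.53.

C ≈ 0.53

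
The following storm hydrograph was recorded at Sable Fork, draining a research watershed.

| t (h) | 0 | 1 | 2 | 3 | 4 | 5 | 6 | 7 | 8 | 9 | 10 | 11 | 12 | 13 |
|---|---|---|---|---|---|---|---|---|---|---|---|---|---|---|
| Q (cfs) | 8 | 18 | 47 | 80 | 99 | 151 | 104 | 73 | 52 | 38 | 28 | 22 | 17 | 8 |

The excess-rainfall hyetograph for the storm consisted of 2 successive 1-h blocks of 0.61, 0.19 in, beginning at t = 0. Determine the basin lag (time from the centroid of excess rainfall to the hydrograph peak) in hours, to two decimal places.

t_L ≈ 4.26 h

Centroid of excess rainfall: t_c = Σ P_i·t̄_i / ΣP_i = 0.7375 h (block centres at 0.5, 1.5 h).
Hydrograph peak occurs at t = 5 h, so basin lag t_L = 5 − 0.7375 = 4.26 h.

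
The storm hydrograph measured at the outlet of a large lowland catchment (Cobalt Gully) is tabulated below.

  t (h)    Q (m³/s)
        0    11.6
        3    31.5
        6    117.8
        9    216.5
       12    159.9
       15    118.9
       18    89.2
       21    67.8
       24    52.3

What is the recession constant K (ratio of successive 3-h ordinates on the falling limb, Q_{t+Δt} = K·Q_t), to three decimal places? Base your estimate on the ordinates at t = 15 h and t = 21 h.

Using the recession-limb readings at t = 15 h and t = 21 h: Q falls from 118.9 to 67.8 m³/s over 2 intervals.
K = (Q₂/Q₁)^(1/2) = (67.8/118.9)^(1/2) = 0.755.

K ≈ 0.755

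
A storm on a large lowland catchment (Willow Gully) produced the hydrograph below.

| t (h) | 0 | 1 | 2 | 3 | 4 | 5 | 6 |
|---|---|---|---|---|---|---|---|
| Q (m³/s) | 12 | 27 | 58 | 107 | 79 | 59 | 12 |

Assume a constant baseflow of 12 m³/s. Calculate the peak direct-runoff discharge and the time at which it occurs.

Q_p = 95.0 m³/s at t = 3 h

Subtracting baseflow gives direct-runoff ordinates: 0.0, 15.0, 46.0, 95.0, 67.0, 47.0, 0.0 m³/s.
The maximum is 95.0 m³/s, occurring at the reading for t = 3 h.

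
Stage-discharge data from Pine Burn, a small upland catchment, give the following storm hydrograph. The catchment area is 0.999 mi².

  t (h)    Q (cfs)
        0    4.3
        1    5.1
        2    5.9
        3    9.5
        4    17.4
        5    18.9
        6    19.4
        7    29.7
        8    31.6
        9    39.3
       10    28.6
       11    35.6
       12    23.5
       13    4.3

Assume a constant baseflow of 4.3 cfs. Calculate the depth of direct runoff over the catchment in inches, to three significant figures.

Direct runoff: 0.0, 0.8, 1.6, 5.2, 13.1, 14.6, 15.1, 25.4, 27.3, 35.0, 24.3, 31.3, 19.2, 0.0 cfs; ΣQ_DR = 212.9 cfs.
V = ΣQ_DR · Δt = 212.9 × 3600 s = 7.664 × 10^5 ft³.
Over A = 0.999 mi², depth = V / A = 0.330 in.

d ≈ 0.330 in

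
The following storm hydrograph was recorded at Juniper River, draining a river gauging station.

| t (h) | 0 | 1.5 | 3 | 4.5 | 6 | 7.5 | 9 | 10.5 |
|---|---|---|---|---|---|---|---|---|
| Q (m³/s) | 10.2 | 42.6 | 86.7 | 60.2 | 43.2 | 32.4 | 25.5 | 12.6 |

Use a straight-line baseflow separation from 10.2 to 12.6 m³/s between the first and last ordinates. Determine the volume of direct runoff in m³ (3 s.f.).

V ≈ 1.20 × 10^6 m³

Direct-runoff ordinates (Q − Q_b): 0.00, 32.06, 75.81, 48.97, 31.63, 20.49, 13.24, 0.00 m³/s.
ΣQ_DR = 222.2 m³/s.
With Δt = 1.5 h = 5400 s, V = ΣQ_DR · Δt = 222.2 × 5400 = 1.20 × 10^6 m³.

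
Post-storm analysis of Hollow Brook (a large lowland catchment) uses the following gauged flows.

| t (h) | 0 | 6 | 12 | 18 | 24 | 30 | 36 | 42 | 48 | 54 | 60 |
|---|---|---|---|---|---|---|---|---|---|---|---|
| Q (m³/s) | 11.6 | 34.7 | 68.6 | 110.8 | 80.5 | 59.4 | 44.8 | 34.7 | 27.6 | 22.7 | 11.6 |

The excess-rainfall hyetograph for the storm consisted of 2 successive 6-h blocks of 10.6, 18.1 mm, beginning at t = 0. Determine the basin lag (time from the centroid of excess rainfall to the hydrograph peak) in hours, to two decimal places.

t_L ≈ 11.22 h

Centroid of excess rainfall: t_c = Σ P_i·t̄_i / ΣP_i = 6.7840 h (block centres at 3, 9 h).
Hydrograph peak occurs at t = 18 h, so basin lag t_L = 18 − 6.7840 = 11.22 h.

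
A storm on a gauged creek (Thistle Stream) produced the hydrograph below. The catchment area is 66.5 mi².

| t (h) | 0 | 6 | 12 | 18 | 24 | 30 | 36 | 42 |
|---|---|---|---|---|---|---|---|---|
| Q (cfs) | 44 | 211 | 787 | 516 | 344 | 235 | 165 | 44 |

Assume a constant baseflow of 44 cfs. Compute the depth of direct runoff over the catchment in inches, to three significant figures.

d ≈ 0.279 in

Direct runoff: 0.0, 167.0, 743.0, 472.0, 300.0, 191.0, 121.0, 0.0 cfs; ΣQ_DR = 1994 cfs.
V = ΣQ_DR · Δt = 1994 × 21600 s = 4.307 × 10^7 ft³.
Over A = 66.5 mi², depth = V / A = 0.279 in.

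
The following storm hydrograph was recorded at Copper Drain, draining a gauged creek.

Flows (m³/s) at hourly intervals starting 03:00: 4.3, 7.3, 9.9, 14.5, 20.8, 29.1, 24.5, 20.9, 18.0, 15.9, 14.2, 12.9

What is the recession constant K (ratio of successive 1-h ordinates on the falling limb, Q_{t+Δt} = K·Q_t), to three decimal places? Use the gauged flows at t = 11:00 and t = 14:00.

Using the recession-limb readings at t = 11:00 and t = 14:00: Q falls from 18.0 to 12.9 m³/s over 3 intervals.
K = (Q₂/Q₁)^(1/3) = (12.9/18.0)^(1/3) = 0.895.

K ≈ 0.895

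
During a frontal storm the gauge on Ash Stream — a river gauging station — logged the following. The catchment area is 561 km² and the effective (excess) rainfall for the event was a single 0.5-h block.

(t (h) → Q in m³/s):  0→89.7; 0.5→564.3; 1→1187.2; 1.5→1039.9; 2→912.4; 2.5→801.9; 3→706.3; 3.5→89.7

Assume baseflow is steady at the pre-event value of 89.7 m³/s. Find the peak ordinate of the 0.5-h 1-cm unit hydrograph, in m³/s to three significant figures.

U_p ≈ 732 m³/s

Direct runoff: 0.0, 474.6, 1097.5, 950.2, 822.7, 712.2, 616.6, 0.0 m³/s; ΣQ_DR = 4674 m³/s, peak = 1097.5 m³/s.
Runoff depth d = ΣQ_DR·Δt / A = 4674 × 1800 / (561 km²) = 15.00 mm.
The 1-cm UH is the DRH scaled by (10 mm)/d, so U_p = 1097.5 × 10/15.00 = 732 m³/s.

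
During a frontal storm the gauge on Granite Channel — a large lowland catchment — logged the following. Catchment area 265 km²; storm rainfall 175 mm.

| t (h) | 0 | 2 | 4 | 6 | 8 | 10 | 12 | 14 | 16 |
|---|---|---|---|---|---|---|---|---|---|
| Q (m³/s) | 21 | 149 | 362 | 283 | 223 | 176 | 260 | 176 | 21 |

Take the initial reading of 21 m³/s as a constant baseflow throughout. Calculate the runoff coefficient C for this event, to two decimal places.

C ≈ 0.23

ΣQ_DR = 1482 m³/s; V = ΣQ_DR·Δt = 1.067 × 10^7 m³.
Runoff depth d = V / A = 40.27 mm.
C = d / P = 40.27 / 175 = 0.23.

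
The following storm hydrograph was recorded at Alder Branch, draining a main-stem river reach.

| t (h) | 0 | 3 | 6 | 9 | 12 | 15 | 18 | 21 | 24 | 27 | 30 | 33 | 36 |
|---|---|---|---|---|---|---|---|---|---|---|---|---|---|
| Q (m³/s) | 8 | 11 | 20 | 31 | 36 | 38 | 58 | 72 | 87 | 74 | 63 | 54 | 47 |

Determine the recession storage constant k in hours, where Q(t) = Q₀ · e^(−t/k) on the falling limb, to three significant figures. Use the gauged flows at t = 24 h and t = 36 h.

k ≈ 19.5 h

On the falling limb, Q drops from 87 to 47 m³/s between t = 24 h and t = 36 h (Δt = 12 h).
k = −Δt / ln(Q₂/Q₁) = −12 / ln(47/87) = 19.5 h.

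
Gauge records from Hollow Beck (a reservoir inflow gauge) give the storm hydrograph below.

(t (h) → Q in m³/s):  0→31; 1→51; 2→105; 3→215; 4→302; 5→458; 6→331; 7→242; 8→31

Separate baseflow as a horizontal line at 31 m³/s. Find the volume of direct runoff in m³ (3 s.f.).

V ≈ 5.35 × 10^6 m³

Direct-runoff ordinates (Q − Q_b): 0.0, 20.0, 74.0, 184.0, 271.0, 427.0, 300.0, 211.0, 0.0 m³/s.
ΣQ_DR = 1487 m³/s.
With Δt = 1 h = 3600 s, V = ΣQ_DR · Δt = 1487 × 3600 = 5.35 × 10^6 m³.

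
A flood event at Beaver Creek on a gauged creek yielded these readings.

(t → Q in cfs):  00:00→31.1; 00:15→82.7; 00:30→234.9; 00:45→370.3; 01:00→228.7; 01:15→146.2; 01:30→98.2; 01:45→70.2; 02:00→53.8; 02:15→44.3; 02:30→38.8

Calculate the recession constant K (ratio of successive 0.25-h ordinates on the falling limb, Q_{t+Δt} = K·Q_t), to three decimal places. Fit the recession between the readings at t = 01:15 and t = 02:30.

Using the recession-limb readings at t = 01:15 and t = 02:30: Q falls from 146.2 to 38.8 cfs over 5 intervals.
K = (Q₂/Q₁)^(1/5) = (38.8/146.2)^(1/5) = 0.767.

K ≈ 0.767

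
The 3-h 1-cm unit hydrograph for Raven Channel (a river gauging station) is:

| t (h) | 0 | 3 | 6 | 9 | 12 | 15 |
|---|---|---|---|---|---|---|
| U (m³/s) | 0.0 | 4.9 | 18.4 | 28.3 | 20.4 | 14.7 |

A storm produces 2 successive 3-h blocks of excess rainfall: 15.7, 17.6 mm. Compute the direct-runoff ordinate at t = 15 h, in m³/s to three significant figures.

By discrete convolution, Q_j = Σ (P_i / 10 mm) · U_{j−i}.
At t = 15 h (j=5): Q = (15.7/10)·14.7 + (17.6/10)·20.4 = 59.0 m³/s.

Q ≈ 59.0 m³/s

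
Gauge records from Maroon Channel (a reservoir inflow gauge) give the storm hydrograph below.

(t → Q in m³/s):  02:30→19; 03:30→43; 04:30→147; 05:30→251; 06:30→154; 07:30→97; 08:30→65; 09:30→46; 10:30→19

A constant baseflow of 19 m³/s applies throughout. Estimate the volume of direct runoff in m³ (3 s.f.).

Direct-runoff ordinates (Q − Q_b): 0.0, 24.0, 128.0, 232.0, 135.0, 78.0, 46.0, 27.0, 0.0 m³/s.
ΣQ_DR = 670.0 m³/s.
With Δt = 1 h = 3600 s, V = ΣQ_DR · Δt = 670.0 × 3600 = 2.41 × 10^6 m³.

V ≈ 2.41 × 10^6 m³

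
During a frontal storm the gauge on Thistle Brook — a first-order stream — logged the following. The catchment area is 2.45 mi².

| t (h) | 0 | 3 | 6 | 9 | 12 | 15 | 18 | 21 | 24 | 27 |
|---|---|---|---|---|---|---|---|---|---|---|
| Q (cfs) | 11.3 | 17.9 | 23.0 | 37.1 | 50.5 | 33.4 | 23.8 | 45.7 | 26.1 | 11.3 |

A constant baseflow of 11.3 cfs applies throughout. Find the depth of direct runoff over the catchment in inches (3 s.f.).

Direct runoff: 0.0, 6.6, 11.7, 25.8, 39.2, 22.1, 12.5, 34.4, 14.8, 0.0 cfs; ΣQ_DR = 167.1 cfs.
V = ΣQ_DR · Δt = 167.1 × 10800 s = 1.805 × 10^6 ft³.
Over A = 2.45 mi², depth = V / A = 0.317 in.

d ≈ 0.317 in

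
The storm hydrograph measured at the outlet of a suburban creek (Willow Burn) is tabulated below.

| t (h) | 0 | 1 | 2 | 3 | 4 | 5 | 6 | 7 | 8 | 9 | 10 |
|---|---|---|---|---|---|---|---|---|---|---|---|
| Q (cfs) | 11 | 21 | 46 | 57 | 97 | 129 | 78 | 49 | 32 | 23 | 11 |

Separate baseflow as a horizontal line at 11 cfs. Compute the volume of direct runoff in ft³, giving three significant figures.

V ≈ 1.56 × 10^6 ft³

Direct-runoff ordinates (Q − Q_b): 0.0, 10.0, 35.0, 46.0, 86.0, 118.0, 67.0, 38.0, 21.0, 12.0, 0.0 cfs.
ΣQ_DR = 433.0 cfs.
With Δt = 1 h = 3600 s, V = ΣQ_DR · Δt = 433.0 × 3600 = 1.56 × 10^6 ft³.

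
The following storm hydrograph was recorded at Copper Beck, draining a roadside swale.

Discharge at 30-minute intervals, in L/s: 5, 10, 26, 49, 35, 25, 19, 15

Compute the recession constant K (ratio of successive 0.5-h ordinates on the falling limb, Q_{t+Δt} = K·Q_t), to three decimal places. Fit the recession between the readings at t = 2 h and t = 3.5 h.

Using the recession-limb readings at t = 2 h and t = 3.5 h: Q falls from 35 to 15 L/s over 3 intervals.
K = (Q₂/Q₁)^(1/3) = (15/35)^(1/3) = 0.754.

K ≈ 0.754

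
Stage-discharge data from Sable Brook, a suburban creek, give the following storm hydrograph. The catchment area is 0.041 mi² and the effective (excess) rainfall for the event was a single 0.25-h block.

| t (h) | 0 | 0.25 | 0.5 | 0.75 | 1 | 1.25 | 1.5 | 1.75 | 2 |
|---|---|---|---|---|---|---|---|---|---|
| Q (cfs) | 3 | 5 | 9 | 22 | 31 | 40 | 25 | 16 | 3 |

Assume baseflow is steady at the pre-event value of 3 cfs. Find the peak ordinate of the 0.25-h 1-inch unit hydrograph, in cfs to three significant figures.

Direct runoff: 0.0, 2.0, 6.0, 19.0, 28.0, 37.0, 22.0, 13.0, 0.0 cfs; ΣQ_DR = 127.0 cfs, peak = 37.0 cfs.
Runoff depth d = ΣQ_DR·Δt / A = 127.0 × 900 / (0.041 mi²) = 1.200 in.
The 1-inch UH is the DRH scaled by (1 in)/d, so U_p = 37.0 × 1/1.200 = 30.8 cfs.

U_p ≈ 30.8 cfs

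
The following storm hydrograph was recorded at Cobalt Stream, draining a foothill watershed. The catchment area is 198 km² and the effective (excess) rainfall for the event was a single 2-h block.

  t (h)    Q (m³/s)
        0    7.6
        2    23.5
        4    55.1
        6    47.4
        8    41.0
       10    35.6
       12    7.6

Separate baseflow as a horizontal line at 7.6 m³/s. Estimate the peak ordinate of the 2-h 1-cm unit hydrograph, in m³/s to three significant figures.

U_p ≈ 79.4 m³/s

Direct runoff: 0.0, 15.9, 47.5, 39.8, 33.4, 28.0, 0.0 m³/s; ΣQ_DR = 164.6 m³/s, peak = 47.5 m³/s.
Runoff depth d = ΣQ_DR·Δt / A = 164.6 × 7200 / (198 km²) = 5.985 mm.
The 1-cm UH is the DRH scaled by (10 mm)/d, so U_p = 47.5 × 10/5.985 = 79.4 m³/s.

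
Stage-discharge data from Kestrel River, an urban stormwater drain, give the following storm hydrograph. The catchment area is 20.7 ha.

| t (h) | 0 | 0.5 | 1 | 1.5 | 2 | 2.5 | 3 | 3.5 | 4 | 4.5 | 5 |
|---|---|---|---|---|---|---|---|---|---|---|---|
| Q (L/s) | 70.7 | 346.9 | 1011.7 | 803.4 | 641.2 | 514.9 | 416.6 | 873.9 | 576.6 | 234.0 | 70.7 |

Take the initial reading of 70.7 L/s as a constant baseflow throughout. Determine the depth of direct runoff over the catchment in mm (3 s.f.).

d ≈ 41.6 mm

Direct runoff: 0.0, 276.2, 941.0, 732.7, 570.5, 444.2, 345.9, 803.2, 505.9, 163.3, 0.0 L/s; ΣQ_DR = 4783 L/s.
V = ΣQ_DR · Δt = 4783 × 1800 s = 8.609 × 10^6 L.
Over A = 20.7 ha, depth = V / A = 41.6 mm.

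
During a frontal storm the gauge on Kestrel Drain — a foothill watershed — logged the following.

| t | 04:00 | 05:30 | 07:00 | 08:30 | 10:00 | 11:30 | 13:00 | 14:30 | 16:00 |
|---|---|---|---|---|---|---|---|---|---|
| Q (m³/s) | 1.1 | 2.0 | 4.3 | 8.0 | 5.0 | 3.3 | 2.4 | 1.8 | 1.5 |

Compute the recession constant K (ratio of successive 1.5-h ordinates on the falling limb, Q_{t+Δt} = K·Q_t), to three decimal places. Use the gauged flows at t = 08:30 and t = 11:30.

Using the recession-limb readings at t = 08:30 and t = 11:30: Q falls from 8.0 to 3.3 m³/s over 2 intervals.
K = (Q₂/Q₁)^(1/2) = (3.3/8.0)^(1/2) = 0.642.

K ≈ 0.642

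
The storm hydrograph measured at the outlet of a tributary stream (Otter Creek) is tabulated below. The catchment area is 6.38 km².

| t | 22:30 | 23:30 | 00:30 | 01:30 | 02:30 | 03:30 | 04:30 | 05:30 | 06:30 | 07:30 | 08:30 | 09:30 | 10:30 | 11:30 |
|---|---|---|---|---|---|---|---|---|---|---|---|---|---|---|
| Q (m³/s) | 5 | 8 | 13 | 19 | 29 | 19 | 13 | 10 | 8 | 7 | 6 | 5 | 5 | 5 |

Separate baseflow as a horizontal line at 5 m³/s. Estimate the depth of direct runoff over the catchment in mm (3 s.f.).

Direct runoff: 0.0, 3.0, 8.0, 14.0, 24.0, 14.0, 8.0, 5.0, 3.0, 2.0, 1.0, 0.0, 0.0, 0.0 m³/s; ΣQ_DR = 82.00 m³/s.
V = ΣQ_DR · Δt = 82.00 × 3600 s = 2.952 × 10^5 m³.
Over A = 6.38 km², depth = V / A = 46.3 mm.

d ≈ 46.3 mm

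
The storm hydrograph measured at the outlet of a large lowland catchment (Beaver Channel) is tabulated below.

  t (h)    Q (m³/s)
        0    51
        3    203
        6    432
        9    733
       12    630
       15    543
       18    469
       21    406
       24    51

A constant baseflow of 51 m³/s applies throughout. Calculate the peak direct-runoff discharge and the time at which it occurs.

Subtracting baseflow gives direct-runoff ordinates: 0.0, 152.0, 381.0, 682.0, 579.0, 492.0, 418.0, 355.0, 0.0 m³/s.
The maximum is 682.0 m³/s, occurring at the reading for t = 9 h.

Q_p = 682.0 m³/s at t = 9 h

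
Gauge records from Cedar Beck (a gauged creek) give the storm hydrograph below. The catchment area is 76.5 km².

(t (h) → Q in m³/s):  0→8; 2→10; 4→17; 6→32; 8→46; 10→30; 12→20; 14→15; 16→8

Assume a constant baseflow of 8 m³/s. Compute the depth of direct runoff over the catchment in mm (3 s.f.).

Direct runoff: 0.0, 2.0, 9.0, 24.0, 38.0, 22.0, 12.0, 7.0, 0.0 m³/s; ΣQ_DR = 114.0 m³/s.
V = ΣQ_DR · Δt = 114.0 × 7200 s = 8.208 × 10^5 m³.
Over A = 76.5 km², depth = V / A = 10.7 mm.

d ≈ 10.7 mm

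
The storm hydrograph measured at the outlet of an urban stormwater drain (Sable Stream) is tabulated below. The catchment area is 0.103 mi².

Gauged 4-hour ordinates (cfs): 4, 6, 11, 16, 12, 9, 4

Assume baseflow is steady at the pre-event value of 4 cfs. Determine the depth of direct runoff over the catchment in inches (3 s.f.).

d ≈ 2.05 in

Direct runoff: 0.0, 2.0, 7.0, 12.0, 8.0, 5.0, 0.0 cfs; ΣQ_DR = 34.00 cfs.
V = ΣQ_DR · Δt = 34.00 × 14400 s = 4.896 × 10^5 ft³.
Over A = 0.103 mi², depth = V / A = 2.05 in.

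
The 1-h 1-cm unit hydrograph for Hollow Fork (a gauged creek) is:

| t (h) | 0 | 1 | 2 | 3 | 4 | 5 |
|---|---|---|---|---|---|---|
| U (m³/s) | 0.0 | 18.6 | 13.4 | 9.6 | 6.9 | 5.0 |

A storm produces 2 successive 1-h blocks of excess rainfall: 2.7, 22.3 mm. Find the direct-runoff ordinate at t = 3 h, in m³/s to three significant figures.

By discrete convolution, Q_j = Σ (P_i / 10 mm) · U_{j−i}.
At t = 3 h (j=3): Q = (2.7/10)·9.6 + (22.3/10)·13.4 = 32.5 m³/s.

Q ≈ 32.5 m³/s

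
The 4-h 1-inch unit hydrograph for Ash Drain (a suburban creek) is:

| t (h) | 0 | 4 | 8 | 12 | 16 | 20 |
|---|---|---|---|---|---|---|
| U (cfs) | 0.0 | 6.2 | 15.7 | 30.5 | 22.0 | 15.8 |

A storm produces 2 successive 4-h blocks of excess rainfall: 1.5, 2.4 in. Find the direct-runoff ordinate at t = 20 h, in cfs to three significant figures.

Q ≈ 76.5 cfs

By discrete convolution, Q_j = Σ (P_i / 1 in) · U_{j−i}.
At t = 20 h (j=5): Q = (1.5/1)·15.8 + (2.4/1)·22.0 = 76.5 cfs.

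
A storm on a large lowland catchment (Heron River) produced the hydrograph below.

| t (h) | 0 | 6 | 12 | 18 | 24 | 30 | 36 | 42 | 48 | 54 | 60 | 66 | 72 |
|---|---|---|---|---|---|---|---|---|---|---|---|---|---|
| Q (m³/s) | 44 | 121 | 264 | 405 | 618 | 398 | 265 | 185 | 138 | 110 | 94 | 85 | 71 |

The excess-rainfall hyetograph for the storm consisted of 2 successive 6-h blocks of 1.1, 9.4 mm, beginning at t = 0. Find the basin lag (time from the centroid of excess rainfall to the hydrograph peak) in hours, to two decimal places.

Centroid of excess rainfall: t_c = Σ P_i·t̄_i / ΣP_i = 8.3714 h (block centres at 3, 9 h).
Hydrograph peak occurs at t = 24 h, so basin lag t_L = 24 − 8.3714 = 15.63 h.

t_L ≈ 15.63 h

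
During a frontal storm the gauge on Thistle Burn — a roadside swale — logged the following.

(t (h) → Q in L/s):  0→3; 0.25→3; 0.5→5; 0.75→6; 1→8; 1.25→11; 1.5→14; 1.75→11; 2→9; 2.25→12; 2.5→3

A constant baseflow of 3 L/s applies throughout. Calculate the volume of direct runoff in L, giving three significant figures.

V ≈ 46800 L

Direct-runoff ordinates (Q − Q_b): 0.0, 0.0, 2.0, 3.0, 5.0, 8.0, 11.0, 8.0, 6.0, 9.0, 0.0 L/s.
ΣQ_DR = 52.00 L/s.
With Δt = 0.25 h = 900 s, V = ΣQ_DR · Δt = 52.00 × 900 = 46800 L.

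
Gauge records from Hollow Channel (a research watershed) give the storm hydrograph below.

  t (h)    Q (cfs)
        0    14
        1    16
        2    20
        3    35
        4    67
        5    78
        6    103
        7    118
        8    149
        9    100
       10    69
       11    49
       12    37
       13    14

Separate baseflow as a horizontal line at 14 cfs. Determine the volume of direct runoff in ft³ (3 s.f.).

V ≈ 2.42 × 10^6 ft³

Direct-runoff ordinates (Q − Q_b): 0.0, 2.0, 6.0, 21.0, 53.0, 64.0, 89.0, 104.0, 135.0, 86.0, 55.0, 35.0, 23.0, 0.0 cfs.
ΣQ_DR = 673.0 cfs.
With Δt = 1 h = 3600 s, V = ΣQ_DR · Δt = 673.0 × 3600 = 2.42 × 10^6 ft³.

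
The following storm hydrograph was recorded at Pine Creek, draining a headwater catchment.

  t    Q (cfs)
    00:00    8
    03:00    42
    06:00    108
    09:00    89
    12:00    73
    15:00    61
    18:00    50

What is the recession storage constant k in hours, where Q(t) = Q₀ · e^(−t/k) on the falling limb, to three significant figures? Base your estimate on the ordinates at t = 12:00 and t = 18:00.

On the falling limb, Q drops from 73 to 50 cfs between t = 12:00 and t = 18:00 (Δt = 6 h).
k = −Δt / ln(Q₂/Q₁) = −6 / ln(50/73) = 15.9 h.

k ≈ 15.9 h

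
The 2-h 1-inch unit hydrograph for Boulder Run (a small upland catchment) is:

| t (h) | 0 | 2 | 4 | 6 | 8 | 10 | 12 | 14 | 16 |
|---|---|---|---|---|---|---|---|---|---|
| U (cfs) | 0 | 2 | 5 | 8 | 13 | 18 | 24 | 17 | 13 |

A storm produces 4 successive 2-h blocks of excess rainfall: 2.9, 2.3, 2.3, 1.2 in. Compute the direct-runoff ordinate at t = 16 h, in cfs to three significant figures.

By discrete convolution, Q_j = Σ (P_i / 1 in) · U_{j−i}.
At t = 16 h (j=8): Q = (2.9/1)·13 + (2.3/1)·17 + (2.3/1)·24 + (1.2/1)·18 = 154 cfs.

Q ≈ 154 cfs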